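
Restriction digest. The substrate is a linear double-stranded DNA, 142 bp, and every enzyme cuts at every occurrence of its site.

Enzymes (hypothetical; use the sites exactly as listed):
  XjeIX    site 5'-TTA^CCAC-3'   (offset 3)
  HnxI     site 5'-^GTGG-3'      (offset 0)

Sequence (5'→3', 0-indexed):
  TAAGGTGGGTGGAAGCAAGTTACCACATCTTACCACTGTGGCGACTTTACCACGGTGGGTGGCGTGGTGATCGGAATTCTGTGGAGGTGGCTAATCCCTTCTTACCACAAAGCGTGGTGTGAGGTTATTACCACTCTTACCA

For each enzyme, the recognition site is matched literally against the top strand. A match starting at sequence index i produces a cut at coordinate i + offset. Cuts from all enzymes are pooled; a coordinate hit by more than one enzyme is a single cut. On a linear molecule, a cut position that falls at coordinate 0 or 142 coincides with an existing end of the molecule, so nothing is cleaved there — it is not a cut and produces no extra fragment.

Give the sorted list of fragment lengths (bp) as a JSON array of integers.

Site scan:
  XjeIX TTACCAC/3: at [19, 29, 46, 101, 127] ⇒ [22, 32, 49, 104, 130]
  HnxI GTGG/0: at [4, 8, 37, 54, 58, 63, 80, 86, 113] ⇒ [4, 8, 37, 54, 58, 63, 80, 86, 113]

All cut coordinates (distinct, sorted): [4, 8, 22, 32, 37, 49, 54, 58, 63, 80, 86, 104, 113, 130]

Fragments:
  [0,4): 4 bp
  [4,8): 4 bp
  [8,22): 14 bp
  [22,32): 10 bp
  [32,37): 5 bp
  [37,49): 12 bp
  [49,54): 5 bp
  [54,58): 4 bp
  [58,63): 5 bp
  [63,80): 17 bp
  [80,86): 6 bp
  [86,104): 18 bp
  [104,113): 9 bp
  [113,130): 17 bp
  [130,142): 12 bp

[4,4,4,5,5,5,6,9,10,12,12,14,17,17,18]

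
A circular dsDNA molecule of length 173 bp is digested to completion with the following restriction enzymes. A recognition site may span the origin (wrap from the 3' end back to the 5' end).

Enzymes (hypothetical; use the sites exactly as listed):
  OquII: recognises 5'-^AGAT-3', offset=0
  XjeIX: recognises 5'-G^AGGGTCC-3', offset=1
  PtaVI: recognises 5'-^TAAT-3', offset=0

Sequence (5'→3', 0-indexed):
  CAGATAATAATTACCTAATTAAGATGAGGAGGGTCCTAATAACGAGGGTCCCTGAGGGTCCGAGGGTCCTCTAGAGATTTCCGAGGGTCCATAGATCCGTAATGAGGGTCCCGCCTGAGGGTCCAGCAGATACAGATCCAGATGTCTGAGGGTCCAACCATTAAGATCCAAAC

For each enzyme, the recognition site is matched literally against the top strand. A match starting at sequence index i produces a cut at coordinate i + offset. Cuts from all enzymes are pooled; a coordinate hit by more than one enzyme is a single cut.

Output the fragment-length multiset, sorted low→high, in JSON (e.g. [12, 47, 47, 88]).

[3,3,5,6,6,6,7,7,8,8,8,8,9,9,9,10,10,11,12,13,15]

Scan for sites:
  OquII AGAT/0: at [1, 21, 74, 92, 127, 133, 139, 163] ⇒ [1, 21, 74, 92, 127, 133, 139, 163]
  XjeIX GAGGGTCC/1: at [28, 43, 53, 61, 82, 103, 116, 147] ⇒ [29, 44, 54, 62, 83, 104, 117, 148]
  PtaVI TAAT/0: at [4, 7, 15, 36, 99] ⇒ [4, 7, 15, 36, 99]

Pooled cuts: [1, 4, 7, 15, 21, 29, 36, 44, 54, 62, 74, 83, 92, 99, 104, 117, 127, 133, 139, 148, 163]

Fragments:
  1→4: 3 bp
  4→7: 3 bp
  7→15: 8 bp
  15→21: 6 bp
  21→29: 8 bp
  29→36: 7 bp
  36→44: 8 bp
  44→54: 10 bp
  54→62: 8 bp
  62→74: 12 bp
  74→83: 9 bp
  83→92: 9 bp
  92→99: 7 bp
  99→104: 5 bp
  104→117: 13 bp
  117→127: 10 bp
  127→133: 6 bp
  133→139: 6 bp
  139→148: 9 bp
  148→163: 15 bp
  163→1 (wrap): 173-163+1 = 11 bp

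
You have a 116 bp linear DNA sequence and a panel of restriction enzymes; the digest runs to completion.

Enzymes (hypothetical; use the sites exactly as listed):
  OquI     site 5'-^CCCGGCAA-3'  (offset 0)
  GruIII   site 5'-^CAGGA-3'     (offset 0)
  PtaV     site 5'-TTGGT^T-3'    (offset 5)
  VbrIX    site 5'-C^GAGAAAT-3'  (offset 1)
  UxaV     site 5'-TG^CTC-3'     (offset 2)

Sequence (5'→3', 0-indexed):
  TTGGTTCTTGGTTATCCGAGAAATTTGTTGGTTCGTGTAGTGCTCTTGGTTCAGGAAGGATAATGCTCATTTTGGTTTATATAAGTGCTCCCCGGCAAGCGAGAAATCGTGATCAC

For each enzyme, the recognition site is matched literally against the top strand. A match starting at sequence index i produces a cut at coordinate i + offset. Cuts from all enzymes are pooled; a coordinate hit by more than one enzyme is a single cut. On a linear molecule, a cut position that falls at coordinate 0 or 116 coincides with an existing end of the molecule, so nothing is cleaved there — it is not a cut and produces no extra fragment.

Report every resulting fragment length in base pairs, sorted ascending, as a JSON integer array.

Scan for sites:
  OquI CCCGGCAA/0: at [90] ⇒ [90]
  GruIII CAGGA/0: at [51] ⇒ [51]
  PtaV TTGGTT/5: at [0, 7, 27, 45, 71] ⇒ [5, 12, 32, 50, 76]
  VbrIX CGAGAAAT/1: at [16, 99] ⇒ [17, 100]
  UxaV TGCTC/2: at [40, 63, 85] ⇒ [42, 65, 87]

All cut coordinates (distinct, sorted): [5, 12, 17, 32, 42, 50, 51, 65, 76, 87, 90, 100]

Fragment lengths:
  [0,5): 5 bp
  [5,12): 7 bp
  [12,17): 5 bp
  [17,32): 15 bp
  [32,42): 10 bp
  [42,50): 8 bp
  [50,51): 1 bp
  [51,65): 14 bp
  [65,76): 11 bp
  [76,87): 11 bp
  [87,90): 3 bp
  [90,100): 10 bp
  [100,116): 16 bp

[1,3,5,5,7,8,10,10,11,11,14,15,16]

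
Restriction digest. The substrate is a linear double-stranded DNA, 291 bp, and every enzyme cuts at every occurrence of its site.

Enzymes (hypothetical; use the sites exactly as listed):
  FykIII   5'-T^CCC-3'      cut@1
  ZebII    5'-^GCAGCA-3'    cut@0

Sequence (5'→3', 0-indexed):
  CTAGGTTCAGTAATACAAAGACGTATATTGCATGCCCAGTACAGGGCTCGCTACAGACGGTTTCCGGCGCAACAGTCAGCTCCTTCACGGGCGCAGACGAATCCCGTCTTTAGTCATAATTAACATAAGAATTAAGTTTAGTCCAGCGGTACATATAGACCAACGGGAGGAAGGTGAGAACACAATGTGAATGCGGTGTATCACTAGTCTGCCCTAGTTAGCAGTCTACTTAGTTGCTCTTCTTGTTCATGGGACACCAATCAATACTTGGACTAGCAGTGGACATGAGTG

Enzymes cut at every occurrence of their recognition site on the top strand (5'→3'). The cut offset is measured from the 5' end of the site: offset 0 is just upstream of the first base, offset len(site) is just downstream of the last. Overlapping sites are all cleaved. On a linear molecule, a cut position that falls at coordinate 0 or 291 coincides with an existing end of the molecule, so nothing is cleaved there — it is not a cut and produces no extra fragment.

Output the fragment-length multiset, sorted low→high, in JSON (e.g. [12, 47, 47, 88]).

[102,189]

Scan for sites:
  FykIII TCCC/1: at [101] ⇒ [102]
  ZebII (GCAGCA, off=0): no sites

Pooled cuts: [102]

Fragments:
  [0,102): 102 bp
  [102,291): 189 bp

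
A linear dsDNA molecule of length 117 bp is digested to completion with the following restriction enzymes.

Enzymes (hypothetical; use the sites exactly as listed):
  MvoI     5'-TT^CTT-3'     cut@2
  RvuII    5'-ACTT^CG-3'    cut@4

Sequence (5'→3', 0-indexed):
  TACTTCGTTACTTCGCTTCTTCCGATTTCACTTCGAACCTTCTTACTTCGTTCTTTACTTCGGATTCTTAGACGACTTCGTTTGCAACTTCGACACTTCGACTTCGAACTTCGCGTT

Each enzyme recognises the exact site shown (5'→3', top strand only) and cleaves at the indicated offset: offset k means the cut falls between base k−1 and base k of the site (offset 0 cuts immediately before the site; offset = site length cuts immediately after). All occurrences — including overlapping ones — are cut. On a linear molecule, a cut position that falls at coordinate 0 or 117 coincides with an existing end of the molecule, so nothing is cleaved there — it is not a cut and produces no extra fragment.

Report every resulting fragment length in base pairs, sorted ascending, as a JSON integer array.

Per-enzyme occurrences:
  MvoI (TTCTT, off=2): starts [16, 39, 50, 64] → cuts [18, 41, 52, 66]
  RvuII (ACTTCG, off=4): starts [1, 9, 29, 44, 56, 74, 86, 94, 100, 107] → cuts [5, 13, 33, 48, 60, 78, 90, 98, 104, 111]

All cut coordinates (distinct, sorted): [5, 13, 18, 33, 41, 48, 52, 60, 66, 78, 90, 98, 104, 111]

Fragments:
  [0,5): 5 bp
  [5,13): 8 bp
  [13,18): 5 bp
  [18,33): 15 bp
  [33,41): 8 bp
  [41,48): 7 bp
  [48,52): 4 bp
  [52,60): 8 bp
  [60,66): 6 bp
  [66,78): 12 bp
  [78,90): 12 bp
  [90,98): 8 bp
  [98,104): 6 bp
  [104,111): 7 bp
  [111,117): 6 bp

[4,5,5,6,6,6,7,7,8,8,8,8,12,12,15]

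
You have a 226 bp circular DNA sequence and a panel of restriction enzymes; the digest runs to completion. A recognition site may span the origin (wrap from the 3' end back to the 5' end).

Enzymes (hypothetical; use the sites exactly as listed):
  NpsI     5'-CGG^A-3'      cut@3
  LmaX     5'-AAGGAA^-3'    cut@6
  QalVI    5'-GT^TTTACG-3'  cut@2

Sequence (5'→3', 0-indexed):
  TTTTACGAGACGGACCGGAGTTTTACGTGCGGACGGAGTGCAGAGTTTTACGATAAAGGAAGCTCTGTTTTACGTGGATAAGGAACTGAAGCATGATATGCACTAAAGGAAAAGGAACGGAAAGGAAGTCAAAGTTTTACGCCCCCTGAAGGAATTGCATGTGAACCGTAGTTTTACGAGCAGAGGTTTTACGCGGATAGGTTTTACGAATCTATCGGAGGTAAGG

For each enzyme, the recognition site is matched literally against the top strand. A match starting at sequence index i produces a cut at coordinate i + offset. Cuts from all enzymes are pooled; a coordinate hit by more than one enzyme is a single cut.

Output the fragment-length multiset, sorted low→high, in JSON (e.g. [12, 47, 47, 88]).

[3,3,4,5,6,6,7,7,8,9,9,10,11,12,15,15,16,17,18,19,26]

Scan for sites:
  NpsI (CGGA, off=3): starts [10, 15, 29, 33, 117, 193, 215] → cuts [13, 18, 32, 36, 120, 196, 218]
  LmaX (AAGGAA, off=6): starts [55, 79, 105, 111, 121, 148] → cuts [61, 85, 111, 117, 127, 154]
  QalVI (GTTTTACG, off=2): starts [19, 44, 66, 133, 170, 185, 200, 225] → cuts [1, 21, 46, 68, 135, 172, 187, 202]

All cut coordinates (distinct, sorted): [1, 13, 18, 21, 32, 36, 46, 61, 68, 85, 111, 117, 120, 127, 135, 154, 172, 187, 196, 202, 218]

Fragments:
  1→13: 12 bp
  13→18: 5 bp
  18→21: 3 bp
  21→32: 11 bp
  32→36: 4 bp
  36→46: 10 bp
  46→61: 15 bp
  61→68: 7 bp
  68→85: 17 bp
  85→111: 26 bp
  111→117: 6 bp
  117→120: 3 bp
  120→127: 7 bp
  127→135: 8 bp
  135→154: 19 bp
  154→172: 18 bp
  172→187: 15 bp
  187→196: 9 bp
  196→202: 6 bp
  202→218: 16 bp
  218→1 (wrap): 226-218+1 = 9 bp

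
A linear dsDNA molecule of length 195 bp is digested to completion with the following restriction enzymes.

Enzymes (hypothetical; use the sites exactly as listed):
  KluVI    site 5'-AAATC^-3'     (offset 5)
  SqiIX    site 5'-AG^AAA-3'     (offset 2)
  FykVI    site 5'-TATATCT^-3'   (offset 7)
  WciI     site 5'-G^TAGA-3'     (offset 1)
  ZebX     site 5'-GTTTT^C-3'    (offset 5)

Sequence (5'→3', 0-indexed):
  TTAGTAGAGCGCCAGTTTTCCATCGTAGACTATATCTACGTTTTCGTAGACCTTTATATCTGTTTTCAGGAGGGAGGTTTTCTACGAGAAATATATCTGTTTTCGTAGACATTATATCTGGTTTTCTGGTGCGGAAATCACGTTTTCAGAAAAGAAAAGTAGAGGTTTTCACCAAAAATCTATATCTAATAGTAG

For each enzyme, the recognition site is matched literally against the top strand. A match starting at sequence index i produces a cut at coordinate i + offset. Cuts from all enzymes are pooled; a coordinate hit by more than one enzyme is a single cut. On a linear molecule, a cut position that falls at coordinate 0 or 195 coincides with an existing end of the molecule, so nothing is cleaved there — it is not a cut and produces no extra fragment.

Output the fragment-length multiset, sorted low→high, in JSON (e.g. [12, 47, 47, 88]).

[2,2,3,4,5,5,5,5,6,6,7,7,7,7,8,10,10,11,12,14,14,15,15,15]

Per-enzyme occurrences:
  KluVI (AAATC, off=5): starts [134, 175] → cuts [139, 180]
  SqiIX (AGAAA, off=2): starts [86, 147, 152] → cuts [88, 149, 154]
  FykVI (TATATCT, off=7): starts [30, 54, 91, 112, 180] → cuts [37, 61, 98, 119, 187]
  WciI (GTAGA, off=1): starts [3, 24, 45, 104, 158] → cuts [4, 25, 46, 105, 159]
  ZebX (GTTTTC, off=5): starts [14, 39, 61, 76, 98, 120, 141, 164] → cuts [19, 44, 66, 81, 103, 125, 146, 169]

Pooled cuts: [4, 19, 25, 37, 44, 46, 61, 66, 81, 88, 98, 103, 105, 119, 125, 139, 146, 149, 154, 159, 169, 180, 187]

Fragment lengths:
  [0,4): 4 bp
  [4,19): 15 bp
  [19,25): 6 bp
  [25,37): 12 bp
  [37,44): 7 bp
  [44,46): 2 bp
  [46,61): 15 bp
  [61,66): 5 bp
  [66,81): 15 bp
  [81,88): 7 bp
  [88,98): 10 bp
  [98,103): 5 bp
  [103,105): 2 bp
  [105,119): 14 bp
  [119,125): 6 bp
  [125,139): 14 bp
  [139,146): 7 bp
  [146,149): 3 bp
  [149,154): 5 bp
  [154,159): 5 bp
  [159,169): 10 bp
  [169,180): 11 bp
  [180,187): 7 bp
  [187,195): 8 bp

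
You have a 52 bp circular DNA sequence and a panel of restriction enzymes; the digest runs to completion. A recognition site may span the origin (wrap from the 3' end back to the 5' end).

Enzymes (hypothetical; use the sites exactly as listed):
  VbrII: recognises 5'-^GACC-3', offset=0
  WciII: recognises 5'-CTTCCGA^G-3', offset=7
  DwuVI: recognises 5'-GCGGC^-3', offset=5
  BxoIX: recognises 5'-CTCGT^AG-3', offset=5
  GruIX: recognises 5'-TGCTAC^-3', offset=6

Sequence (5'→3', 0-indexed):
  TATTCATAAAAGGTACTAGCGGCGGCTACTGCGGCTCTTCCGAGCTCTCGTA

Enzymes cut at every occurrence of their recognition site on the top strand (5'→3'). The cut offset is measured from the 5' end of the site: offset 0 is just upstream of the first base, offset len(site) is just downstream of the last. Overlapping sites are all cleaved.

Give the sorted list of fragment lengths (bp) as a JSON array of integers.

[3,8,9,32]

Per-enzyme occurrences:
  VbrII (GACC, off=0): no sites
  WciII (CTTCCGAG, off=7): starts [36] → cuts [43]
  DwuVI (GCGGC, off=5): starts [18, 21, 30] → cuts [23, 26, 35]
  BxoIX (CTCGTAG, off=5): no sites
  GruIX (TGCTAC, off=6): no sites

All cut coordinates (distinct, sorted): [23, 26, 35, 43]

Fragment lengths:
  23→26: 3 bp
  26→35: 9 bp
  35→43: 8 bp
  43→23 (wrap): 52-43+23 = 32 bp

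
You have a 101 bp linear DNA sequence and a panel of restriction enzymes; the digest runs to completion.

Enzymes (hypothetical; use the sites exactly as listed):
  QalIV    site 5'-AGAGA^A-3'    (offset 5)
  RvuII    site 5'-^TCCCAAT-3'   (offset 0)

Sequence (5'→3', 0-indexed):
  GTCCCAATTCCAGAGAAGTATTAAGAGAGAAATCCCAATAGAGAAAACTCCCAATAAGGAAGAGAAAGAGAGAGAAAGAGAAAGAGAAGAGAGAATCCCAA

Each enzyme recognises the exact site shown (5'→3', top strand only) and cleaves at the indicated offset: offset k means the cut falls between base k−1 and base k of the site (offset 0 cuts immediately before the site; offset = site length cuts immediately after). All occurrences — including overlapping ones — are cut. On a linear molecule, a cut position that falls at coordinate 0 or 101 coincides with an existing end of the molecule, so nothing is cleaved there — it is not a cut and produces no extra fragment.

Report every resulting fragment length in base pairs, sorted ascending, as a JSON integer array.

Site scan:
  QalIV AGAGAA/5: at [11, 25, 39, 60, 70, 76, 82, 89] ⇒ [16, 30, 44, 65, 75, 81, 87, 94]
  RvuII TCCCAAT/0: at [1, 32, 48] ⇒ [1, 32, 48]

Pooled cuts: [1, 16, 30, 32, 44, 48, 65, 75, 81, 87, 94]

Fragments:
  [0,1): 1 bp
  [1,16): 15 bp
  [16,30): 14 bp
  [30,32): 2 bp
  [32,44): 12 bp
  [44,48): 4 bp
  [48,65): 17 bp
  [65,75): 10 bp
  [75,81): 6 bp
  [81,87): 6 bp
  [87,94): 7 bp
  [94,101): 7 bp

[1,2,4,6,6,7,7,10,12,14,15,17]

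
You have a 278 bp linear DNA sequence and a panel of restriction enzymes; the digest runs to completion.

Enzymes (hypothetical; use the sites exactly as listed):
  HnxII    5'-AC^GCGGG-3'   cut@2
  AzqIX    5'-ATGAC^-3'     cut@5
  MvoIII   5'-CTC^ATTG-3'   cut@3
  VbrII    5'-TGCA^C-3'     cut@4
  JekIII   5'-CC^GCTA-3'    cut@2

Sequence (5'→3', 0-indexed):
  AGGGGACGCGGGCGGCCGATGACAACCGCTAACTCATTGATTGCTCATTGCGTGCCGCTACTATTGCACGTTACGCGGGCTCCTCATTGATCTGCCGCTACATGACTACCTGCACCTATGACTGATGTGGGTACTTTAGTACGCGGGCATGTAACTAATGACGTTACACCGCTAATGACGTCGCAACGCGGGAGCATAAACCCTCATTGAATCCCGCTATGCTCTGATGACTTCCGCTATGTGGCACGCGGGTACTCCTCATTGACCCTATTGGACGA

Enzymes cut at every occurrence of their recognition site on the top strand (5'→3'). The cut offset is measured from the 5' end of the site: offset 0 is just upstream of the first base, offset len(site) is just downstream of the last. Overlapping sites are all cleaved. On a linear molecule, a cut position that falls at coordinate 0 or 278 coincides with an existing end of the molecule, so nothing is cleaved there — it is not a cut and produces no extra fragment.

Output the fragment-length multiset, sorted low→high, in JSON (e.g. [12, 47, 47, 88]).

[4,4,6,7,8,8,8,8,8,9,10,10,10,11,11,11,12,12,13,16,16,18,18,20,20]

Per-enzyme occurrences:
  HnxII (ACGCGGG, off=2): starts [5, 72, 140, 185, 245] → cuts [7, 74, 142, 187, 247]
  AzqIX (ATGAC, off=5): starts [18, 101, 117, 157, 174, 226] → cuts [23, 106, 122, 162, 179, 231]
  MvoIII (CTCATTG, off=3): starts [32, 43, 82, 202, 257] → cuts [35, 46, 85, 205, 260]
  VbrII (TGCAC, off=4): starts [64, 110] → cuts [68, 114]
  JekIII (CCGCTA, off=2): starts [25, 54, 94, 168, 213, 233] → cuts [27, 56, 96, 170, 215, 235]

Pooled cuts: [7, 23, 27, 35, 46, 56, 68, 74, 85, 96, 106, 114, 122, 142, 162, 170, 179, 187, 205, 215, 231, 235, 247, 260]

Fragments:
  [0,7): 7 bp
  [7,23): 16 bp
  [23,27): 4 bp
  [27,35): 8 bp
  [35,46): 11 bp
  [46,56): 10 bp
  [56,68): 12 bp
  [68,74): 6 bp
  [74,85): 11 bp
  [85,96): 11 bp
  [96,106): 10 bp
  [106,114): 8 bp
  [114,122): 8 bp
  [122,142): 20 bp
  [142,162): 20 bp
  [162,170): 8 bp
  [170,179): 9 bp
  [179,187): 8 bp
  [187,205): 18 bp
  [205,215): 10 bp
  [215,231): 16 bp
  [231,235): 4 bp
  [235,247): 12 bp
  [247,260): 13 bp
  [260,278): 18 bp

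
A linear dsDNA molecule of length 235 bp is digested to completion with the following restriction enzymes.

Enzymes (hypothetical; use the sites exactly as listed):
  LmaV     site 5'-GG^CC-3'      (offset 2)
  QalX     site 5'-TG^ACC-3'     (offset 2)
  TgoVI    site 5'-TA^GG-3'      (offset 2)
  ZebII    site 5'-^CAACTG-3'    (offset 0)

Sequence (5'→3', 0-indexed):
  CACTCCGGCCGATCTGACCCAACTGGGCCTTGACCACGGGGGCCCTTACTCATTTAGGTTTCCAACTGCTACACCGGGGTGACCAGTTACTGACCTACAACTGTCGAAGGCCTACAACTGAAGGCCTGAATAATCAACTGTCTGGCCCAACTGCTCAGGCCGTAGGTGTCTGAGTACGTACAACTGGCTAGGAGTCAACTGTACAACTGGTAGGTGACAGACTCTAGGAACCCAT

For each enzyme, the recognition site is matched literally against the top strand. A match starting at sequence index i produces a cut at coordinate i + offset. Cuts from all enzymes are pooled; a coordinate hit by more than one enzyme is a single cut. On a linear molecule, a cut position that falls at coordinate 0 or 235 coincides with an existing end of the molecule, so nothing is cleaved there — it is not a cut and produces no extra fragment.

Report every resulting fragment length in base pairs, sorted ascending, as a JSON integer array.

[2,3,4,5,5,5,5,6,8,8,8,8,9,9,10,10,10,10,11,11,12,13,14,14,16,19]

Per-enzyme occurrences:
  LmaV GGCC/2: at [6, 25, 40, 108, 122, 143, 157] ⇒ [8, 27, 42, 110, 124, 145, 159]
  QalX TGACC/2: at [14, 30, 79, 90] ⇒ [16, 32, 81, 92]
  TgoVI TAGG/2: at [54, 162, 188, 210, 224] ⇒ [56, 164, 190, 212, 226]
  ZebII CAACTG/0: at [19, 62, 97, 114, 134, 147, 180, 195, 203] ⇒ [19, 62, 97, 114, 134, 147, 180, 195, 203]

Pooled cuts: [8, 16, 19, 27, 32, 42, 56, 62, 81, 92, 97, 110, 114, 124, 134, 145, 147, 159, 164, 180, 190, 195, 203, 212, 226]

Fragment lengths:
  [0,8): 8 bp
  [8,16): 8 bp
  [16,19): 3 bp
  [19,27): 8 bp
  [27,32): 5 bp
  [32,42): 10 bp
  [42,56): 14 bp
  [56,62): 6 bp
  [62,81): 19 bp
  [81,92): 11 bp
  [92,97): 5 bp
  [97,110): 13 bp
  [110,114): 4 bp
  [114,124): 10 bp
  [124,134): 10 bp
  [134,145): 11 bp
  [145,147): 2 bp
  [147,159): 12 bp
  [159,164): 5 bp
  [164,180): 16 bp
  [180,190): 10 bp
  [190,195): 5 bp
  [195,203): 8 bp
  [203,212): 9 bp
  [212,226): 14 bp
  [226,235): 9 bp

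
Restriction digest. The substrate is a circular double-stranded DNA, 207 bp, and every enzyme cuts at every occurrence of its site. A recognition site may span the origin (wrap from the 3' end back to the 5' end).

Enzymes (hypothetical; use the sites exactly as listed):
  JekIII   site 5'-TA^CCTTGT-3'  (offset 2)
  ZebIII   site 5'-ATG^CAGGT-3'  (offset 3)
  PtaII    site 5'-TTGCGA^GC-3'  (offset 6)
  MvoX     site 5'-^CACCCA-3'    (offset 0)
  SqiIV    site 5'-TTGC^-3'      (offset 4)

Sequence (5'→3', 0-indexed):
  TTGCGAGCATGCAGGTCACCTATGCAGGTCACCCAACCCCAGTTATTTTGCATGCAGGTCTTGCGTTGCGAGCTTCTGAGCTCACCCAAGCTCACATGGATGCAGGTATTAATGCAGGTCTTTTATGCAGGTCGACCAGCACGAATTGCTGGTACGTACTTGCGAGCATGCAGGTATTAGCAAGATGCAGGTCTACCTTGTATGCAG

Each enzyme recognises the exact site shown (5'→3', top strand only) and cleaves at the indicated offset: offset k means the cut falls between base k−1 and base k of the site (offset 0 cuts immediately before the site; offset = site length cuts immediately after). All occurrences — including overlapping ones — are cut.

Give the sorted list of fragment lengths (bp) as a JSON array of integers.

[2,2,2,3,5,5,5,5,8,10,11,12,13,13,14,16,17,20,22,22]

Scan for sites:
  JekIII (TACCTTGT, off=2): starts [193] → cuts [195]
  ZebIII (ATGCAGGT, off=3): starts [8, 21, 51, 99, 111, 124, 167, 184] → cuts [11, 24, 54, 102, 114, 127, 170, 187]
  PtaII (TTGCGAGC, off=6): starts [0, 65, 159] → cuts [6, 71, 165]
  MvoX (CACCCA, off=0): starts [29, 82] → cuts [29, 82]
  SqiIV (TTGC, off=4): starts [0, 47, 60, 65, 145, 159] → cuts [4, 51, 64, 69, 149, 163]

All cut coordinates (distinct, sorted): [4, 6, 11, 24, 29, 51, 54, 64, 69, 71, 82, 102, 114, 127, 149, 163, 165, 170, 187, 195]

Fragments:
  4→6: 2 bp
  6→11: 5 bp
  11→24: 13 bp
  24→29: 5 bp
  29→51: 22 bp
  51→54: 3 bp
  54→64: 10 bp
  64→69: 5 bp
  69→71: 2 bp
  71→82: 11 bp
  82→102: 20 bp
  102→114: 12 bp
  114→127: 13 bp
  127→149: 22 bp
  149→163: 14 bp
  163→165: 2 bp
  165→170: 5 bp
  170→187: 17 bp
  187→195: 8 bp
  195→4 (wrap): 207-195+4 = 16 bp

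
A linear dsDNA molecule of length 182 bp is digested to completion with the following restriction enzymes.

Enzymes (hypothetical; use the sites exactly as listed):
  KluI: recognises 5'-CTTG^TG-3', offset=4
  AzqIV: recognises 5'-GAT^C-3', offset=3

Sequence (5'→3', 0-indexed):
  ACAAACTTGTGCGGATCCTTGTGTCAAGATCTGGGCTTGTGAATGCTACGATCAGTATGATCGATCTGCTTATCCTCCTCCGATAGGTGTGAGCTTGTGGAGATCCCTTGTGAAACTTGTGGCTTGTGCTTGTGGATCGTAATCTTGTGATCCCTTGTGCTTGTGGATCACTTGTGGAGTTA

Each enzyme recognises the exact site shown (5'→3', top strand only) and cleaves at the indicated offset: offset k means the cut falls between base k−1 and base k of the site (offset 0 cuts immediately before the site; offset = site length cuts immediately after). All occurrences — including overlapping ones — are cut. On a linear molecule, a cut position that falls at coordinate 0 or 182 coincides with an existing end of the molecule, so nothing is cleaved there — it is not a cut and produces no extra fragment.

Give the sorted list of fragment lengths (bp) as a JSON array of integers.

[4,4,5,5,5,6,6,6,6,6,7,7,7,8,9,9,9,9,9,10,13,32]

Scan for sites:
  KluI (CTTGTG, off=4): starts [5, 17, 35, 93, 106, 115, 122, 128, 143, 153, 159, 170] → cuts [9, 21, 39, 97, 110, 119, 126, 132, 147, 157, 163, 174]
  AzqIV (GATC, off=3): starts [13, 27, 49, 58, 62, 101, 134, 148, 165] → cuts [16, 30, 52, 61, 65, 104, 137, 151, 168]

Pooled cuts: [9, 16, 21, 30, 39, 52, 61, 65, 97, 104, 110, 119, 126, 132, 137, 147, 151, 157, 163, 168, 174]

Fragments:
  [0,9): 9 bp
  [9,16): 7 bp
  [16,21): 5 bp
  [21,30): 9 bp
  [30,39): 9 bp
  [39,52): 13 bp
  [52,61): 9 bp
  [61,65): 4 bp
  [65,97): 32 bp
  [97,104): 7 bp
  [104,110): 6 bp
  [110,119): 9 bp
  [119,126): 7 bp
  [126,132): 6 bp
  [132,137): 5 bp
  [137,147): 10 bp
  [147,151): 4 bp
  [151,157): 6 bp
  [157,163): 6 bp
  [163,168): 5 bp
  [168,174): 6 bp
  [174,182): 8 bp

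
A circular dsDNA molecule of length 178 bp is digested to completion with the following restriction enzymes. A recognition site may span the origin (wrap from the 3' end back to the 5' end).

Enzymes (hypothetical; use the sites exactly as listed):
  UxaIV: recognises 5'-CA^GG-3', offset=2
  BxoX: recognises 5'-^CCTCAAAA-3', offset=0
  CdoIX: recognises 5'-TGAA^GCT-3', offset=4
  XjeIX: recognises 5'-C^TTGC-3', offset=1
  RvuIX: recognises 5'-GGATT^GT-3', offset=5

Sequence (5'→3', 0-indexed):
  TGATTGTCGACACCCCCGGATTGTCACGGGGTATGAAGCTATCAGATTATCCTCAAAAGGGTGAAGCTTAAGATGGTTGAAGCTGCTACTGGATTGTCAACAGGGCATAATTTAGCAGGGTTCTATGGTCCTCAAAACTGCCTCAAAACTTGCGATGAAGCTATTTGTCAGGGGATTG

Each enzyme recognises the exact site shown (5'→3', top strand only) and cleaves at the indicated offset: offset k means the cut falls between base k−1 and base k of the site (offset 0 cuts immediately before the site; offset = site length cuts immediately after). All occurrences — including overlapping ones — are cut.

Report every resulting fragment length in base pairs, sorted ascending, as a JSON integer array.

[7,7,9,10,11,11,12,13,14,15,15,15,16,23]

Per-enzyme occurrences:
  UxaIV (CAGG, off=2): starts [100, 115, 168] → cuts [102, 117, 170]
  BxoX (CCTCAAAA, off=0): starts [50, 129, 140] → cuts [50, 129, 140]
  CdoIX (TGAAGCT, off=4): starts [33, 61, 77, 155] → cuts [37, 65, 81, 159]
  XjeIX (CTTGC, off=1): starts [148] → cuts [149]
  RvuIX (GGATTGT, off=5): starts [17, 90, 172] → cuts [22, 95, 177]

Pooled cuts: [22, 37, 50, 65, 81, 95, 102, 117, 129, 140, 149, 159, 170, 177]

Fragment lengths:
  22→37: 15 bp
  37→50: 13 bp
  50→65: 15 bp
  65→81: 16 bp
  81→95: 14 bp
  95→102: 7 bp
  102→117: 15 bp
  117→129: 12 bp
  129→140: 11 bp
  140→149: 9 bp
  149→159: 10 bp
  159→170: 11 bp
  170→177: 7 bp
  177→22 (wrap): 178-177+22 = 23 bp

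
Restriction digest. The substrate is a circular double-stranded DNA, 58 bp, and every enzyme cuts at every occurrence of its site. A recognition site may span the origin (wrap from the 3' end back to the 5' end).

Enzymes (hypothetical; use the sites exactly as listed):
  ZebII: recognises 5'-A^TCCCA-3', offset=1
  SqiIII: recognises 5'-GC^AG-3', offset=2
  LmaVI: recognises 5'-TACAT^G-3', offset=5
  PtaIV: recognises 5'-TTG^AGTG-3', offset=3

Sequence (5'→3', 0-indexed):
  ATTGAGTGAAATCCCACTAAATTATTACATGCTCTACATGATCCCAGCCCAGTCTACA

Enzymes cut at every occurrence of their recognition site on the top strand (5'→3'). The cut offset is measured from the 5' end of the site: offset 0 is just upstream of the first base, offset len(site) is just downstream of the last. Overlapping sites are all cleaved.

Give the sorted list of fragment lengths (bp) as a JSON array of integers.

[2,7,9,19,21]

Site scan:
  ZebII (ATCCCA, off=1): starts [10, 40] → cuts [11, 41]
  SqiIII (GCAG, off=2): no sites
  LmaVI (TACATG, off=5): starts [25, 34] → cuts [30, 39]
  PtaIV (TTGAGTG, off=3): starts [1] → cuts [4]

Pooled cuts: [4, 11, 30, 39, 41]

Fragment lengths:
  4→11: 7 bp
  11→30: 19 bp
  30→39: 9 bp
  39→41: 2 bp
  41→4 (wrap): 58-41+4 = 21 bp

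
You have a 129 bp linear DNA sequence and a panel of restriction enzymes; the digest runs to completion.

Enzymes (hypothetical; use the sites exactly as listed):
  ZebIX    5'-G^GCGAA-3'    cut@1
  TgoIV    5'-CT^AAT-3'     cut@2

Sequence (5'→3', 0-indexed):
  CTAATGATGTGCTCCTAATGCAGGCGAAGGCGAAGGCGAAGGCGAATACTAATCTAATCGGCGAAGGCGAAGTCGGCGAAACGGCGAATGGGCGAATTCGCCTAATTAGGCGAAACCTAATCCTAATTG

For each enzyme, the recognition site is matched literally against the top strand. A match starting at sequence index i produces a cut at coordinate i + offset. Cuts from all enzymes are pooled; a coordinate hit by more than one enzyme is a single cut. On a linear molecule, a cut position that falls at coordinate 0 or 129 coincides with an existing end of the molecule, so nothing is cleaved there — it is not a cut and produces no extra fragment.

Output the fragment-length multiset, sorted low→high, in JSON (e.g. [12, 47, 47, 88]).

Site scan:
  ZebIX (GGCGAA, off=1): starts [22, 28, 34, 40, 59, 65, 74, 82, 90, 108] → cuts [23, 29, 35, 41, 60, 66, 75, 83, 91, 109]
  TgoIV (CTAAT, off=2): starts [0, 14, 48, 53, 101, 116, 122] → cuts [2, 16, 50, 55, 103, 118, 124]

All cut coordinates (distinct, sorted): [2, 16, 23, 29, 35, 41, 50, 55, 60, 66, 75, 83, 91, 103, 109, 118, 124]

Fragment lengths:
  [0,2): 2 bp
  [2,16): 14 bp
  [16,23): 7 bp
  [23,29): 6 bp
  [29,35): 6 bp
  [35,41): 6 bp
  [41,50): 9 bp
  [50,55): 5 bp
  [55,60): 5 bp
  [60,66): 6 bp
  [66,75): 9 bp
  [75,83): 8 bp
  [83,91): 8 bp
  [91,103): 12 bp
  [103,109): 6 bp
  [109,118): 9 bp
  [118,124): 6 bp
  [124,129): 5 bp

[2,5,5,5,6,6,6,6,6,6,7,8,8,9,9,9,12,14]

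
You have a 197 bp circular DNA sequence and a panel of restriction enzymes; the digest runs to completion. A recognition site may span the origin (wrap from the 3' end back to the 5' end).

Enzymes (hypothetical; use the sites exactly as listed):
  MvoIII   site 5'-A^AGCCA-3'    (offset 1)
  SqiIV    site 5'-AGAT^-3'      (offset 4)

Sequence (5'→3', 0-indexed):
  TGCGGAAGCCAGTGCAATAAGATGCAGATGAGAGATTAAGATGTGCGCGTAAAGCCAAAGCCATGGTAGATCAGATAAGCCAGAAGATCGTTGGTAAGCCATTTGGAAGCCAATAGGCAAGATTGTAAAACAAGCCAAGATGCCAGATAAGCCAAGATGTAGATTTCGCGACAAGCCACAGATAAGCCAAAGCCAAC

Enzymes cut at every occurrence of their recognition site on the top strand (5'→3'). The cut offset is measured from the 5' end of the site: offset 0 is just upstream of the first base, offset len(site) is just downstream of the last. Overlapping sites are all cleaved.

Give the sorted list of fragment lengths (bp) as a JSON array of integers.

Per-enzyme occurrences:
  MvoIII AAGCCA/1: at [5, 51, 57, 76, 95, 106, 131, 148, 172, 183, 189] ⇒ [6, 52, 58, 77, 96, 107, 132, 149, 173, 184, 190]
  SqiIV AGAT/4: at [19, 25, 32, 38, 67, 72, 84, 119, 137, 144, 154, 160, 179] ⇒ [23, 29, 36, 42, 71, 76, 88, 123, 141, 148, 158, 164, 183]

Pooled cuts: [6, 23, 29, 36, 42, 52, 58, 71, 76, 77, 88, 96, 107, 123, 132, 141, 148, 149, 158, 164, 173, 183, 184, 190]

Fragments:
  6→23: 17 bp
  23→29: 6 bp
  29→36: 7 bp
  36→42: 6 bp
  42→52: 10 bp
  52→58: 6 bp
  58→71: 13 bp
  71→76: 5 bp
  76→77: 1 bp
  77→88: 11 bp
  88→96: 8 bp
  96→107: 11 bp
  107→123: 16 bp
  123→132: 9 bp
  132→141: 9 bp
  141→148: 7 bp
  148→149: 1 bp
  149→158: 9 bp
  158→164: 6 bp
  164→173: 9 bp
  173→183: 10 bp
  183→184: 1 bp
  184→190: 6 bp
  190→6 (wrap): 197-190+6 = 13 bp

[1,1,1,5,6,6,6,6,6,7,7,8,9,9,9,9,10,10,11,11,13,13,16,17]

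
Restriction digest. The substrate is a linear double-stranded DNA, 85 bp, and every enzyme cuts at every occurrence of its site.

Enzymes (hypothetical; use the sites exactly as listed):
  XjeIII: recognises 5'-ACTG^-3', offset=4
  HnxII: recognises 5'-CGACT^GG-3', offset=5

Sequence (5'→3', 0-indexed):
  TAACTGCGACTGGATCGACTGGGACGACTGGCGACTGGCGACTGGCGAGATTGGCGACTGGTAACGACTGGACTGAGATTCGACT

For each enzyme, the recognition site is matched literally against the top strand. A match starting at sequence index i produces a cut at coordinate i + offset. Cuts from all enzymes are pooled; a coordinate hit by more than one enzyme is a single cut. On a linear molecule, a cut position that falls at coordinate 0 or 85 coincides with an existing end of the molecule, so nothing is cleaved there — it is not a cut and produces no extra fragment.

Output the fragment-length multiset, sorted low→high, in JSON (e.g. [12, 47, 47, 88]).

Site scan:
  XjeIII ACTG/4: at [2, 8, 17, 26, 33, 40, 56, 66, 71] ⇒ [6, 12, 21, 30, 37, 44, 60, 70, 75]
  HnxII CGACTGG/5: at [6, 15, 24, 31, 38, 54, 64] ⇒ [11, 20, 29, 36, 43, 59, 69]

All cut coordinates (distinct, sorted): [6, 11, 12, 20, 21, 29, 30, 36, 37, 43, 44, 59, 60, 69, 70, 75]

Fragments:
  [0,6): 6 bp
  [6,11): 5 bp
  [11,12): 1 bp
  [12,20): 8 bp
  [20,21): 1 bp
  [21,29): 8 bp
  [29,30): 1 bp
  [30,36): 6 bp
  [36,37): 1 bp
  [37,43): 6 bp
  [43,44): 1 bp
  [44,59): 15 bp
  [59,60): 1 bp
  [60,69): 9 bp
  [69,70): 1 bp
  [70,75): 5 bp
  [75,85): 10 bp

[1,1,1,1,1,1,1,5,5,6,6,6,8,8,9,10,15]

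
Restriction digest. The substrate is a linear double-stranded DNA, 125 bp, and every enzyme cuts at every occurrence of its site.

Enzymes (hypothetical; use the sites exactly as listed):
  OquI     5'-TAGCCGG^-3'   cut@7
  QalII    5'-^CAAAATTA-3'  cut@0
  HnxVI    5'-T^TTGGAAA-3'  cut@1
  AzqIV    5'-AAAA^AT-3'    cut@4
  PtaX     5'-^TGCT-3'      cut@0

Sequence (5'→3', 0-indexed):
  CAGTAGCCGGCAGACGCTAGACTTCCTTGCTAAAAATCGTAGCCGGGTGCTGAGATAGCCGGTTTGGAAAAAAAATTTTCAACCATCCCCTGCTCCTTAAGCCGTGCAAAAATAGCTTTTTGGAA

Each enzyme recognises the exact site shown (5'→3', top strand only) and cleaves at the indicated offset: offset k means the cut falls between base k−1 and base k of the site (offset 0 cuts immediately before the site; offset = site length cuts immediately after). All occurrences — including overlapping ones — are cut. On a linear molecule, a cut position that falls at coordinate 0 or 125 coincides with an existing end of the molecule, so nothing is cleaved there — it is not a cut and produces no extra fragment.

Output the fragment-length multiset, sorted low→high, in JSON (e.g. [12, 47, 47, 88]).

[1,1,8,10,11,11,14,15,16,17,21]

Per-enzyme occurrences:
  OquI (TAGCCGG, off=7): starts [3, 39, 55] → cuts [10, 46, 62]
  QalII (CAAAATTA, off=0): no sites
  HnxVI (TTTGGAAA, off=1): starts [62] → cuts [63]
  AzqIV (AAAAAT, off=4): starts [31, 70, 107] → cuts [35, 74, 111]
  PtaX (TGCT, off=0): starts [27, 47, 90] → cuts [27, 47, 90]

Pooled cuts: [10, 27, 35, 46, 47, 62, 63, 74, 90, 111]

Fragments:
  [0,10): 10 bp
  [10,27): 17 bp
  [27,35): 8 bp
  [35,46): 11 bp
  [46,47): 1 bp
  [47,62): 15 bp
  [62,63): 1 bp
  [63,74): 11 bp
  [74,90): 16 bp
  [90,111): 21 bp
  [111,125): 14 bp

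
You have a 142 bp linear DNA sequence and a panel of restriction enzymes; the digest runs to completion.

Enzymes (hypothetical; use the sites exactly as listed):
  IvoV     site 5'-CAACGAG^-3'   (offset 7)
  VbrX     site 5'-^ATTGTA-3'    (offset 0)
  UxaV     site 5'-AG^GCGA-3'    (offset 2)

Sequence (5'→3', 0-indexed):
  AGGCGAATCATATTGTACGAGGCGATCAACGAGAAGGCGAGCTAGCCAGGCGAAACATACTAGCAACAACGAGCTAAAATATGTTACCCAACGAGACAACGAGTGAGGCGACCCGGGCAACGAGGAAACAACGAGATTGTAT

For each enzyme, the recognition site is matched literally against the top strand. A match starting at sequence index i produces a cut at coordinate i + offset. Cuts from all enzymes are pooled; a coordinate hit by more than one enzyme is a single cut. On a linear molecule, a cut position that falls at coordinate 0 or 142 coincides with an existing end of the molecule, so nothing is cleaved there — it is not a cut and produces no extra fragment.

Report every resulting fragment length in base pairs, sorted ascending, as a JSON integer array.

Per-enzyme occurrences:
  IvoV CAACGAG/7: at [26, 66, 88, 96, 117, 128] ⇒ [33, 73, 95, 103, 124, 135]
  VbrX ATTGTA/0: at [11, 135] ⇒ [11, 135]
  UxaV AGGCGA/2: at [0, 19, 34, 47, 105] ⇒ [2, 21, 36, 49, 107]

All cut coordinates (distinct, sorted): [2, 11, 21, 33, 36, 49, 73, 95, 103, 107, 124, 135]

Fragments:
  [0,2): 2 bp
  [2,11): 9 bp
  [11,21): 10 bp
  [21,33): 12 bp
  [33,36): 3 bp
  [36,49): 13 bp
  [49,73): 24 bp
  [73,95): 22 bp
  [95,103): 8 bp
  [103,107): 4 bp
  [107,124): 17 bp
  [124,135): 11 bp
  [135,142): 7 bp

[2,3,4,7,8,9,10,11,12,13,17,22,24]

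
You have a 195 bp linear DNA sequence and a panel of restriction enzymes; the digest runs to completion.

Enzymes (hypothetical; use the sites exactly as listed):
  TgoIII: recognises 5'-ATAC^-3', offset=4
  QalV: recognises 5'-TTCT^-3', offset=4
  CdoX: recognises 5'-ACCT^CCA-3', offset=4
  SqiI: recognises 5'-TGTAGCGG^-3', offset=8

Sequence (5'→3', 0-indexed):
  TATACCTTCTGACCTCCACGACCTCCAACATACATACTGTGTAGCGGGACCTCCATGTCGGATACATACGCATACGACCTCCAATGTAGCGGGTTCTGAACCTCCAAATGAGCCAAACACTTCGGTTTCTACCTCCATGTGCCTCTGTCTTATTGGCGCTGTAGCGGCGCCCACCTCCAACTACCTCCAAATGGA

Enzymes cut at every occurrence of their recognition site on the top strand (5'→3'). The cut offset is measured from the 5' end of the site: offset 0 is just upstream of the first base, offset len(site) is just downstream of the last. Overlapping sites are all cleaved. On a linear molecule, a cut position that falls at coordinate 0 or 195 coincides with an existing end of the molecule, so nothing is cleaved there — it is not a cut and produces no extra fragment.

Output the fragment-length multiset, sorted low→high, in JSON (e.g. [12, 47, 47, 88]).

Scan for sites:
  TgoIII ATAC/4: at [1, 29, 33, 61, 65, 71] ⇒ [5, 33, 37, 65, 69, 75]
  QalV TTCT/4: at [6, 93, 126] ⇒ [10, 97, 130]
  CdoX ACCTCCA/4: at [11, 20, 48, 76, 99, 130, 172, 182] ⇒ [15, 24, 52, 80, 103, 134, 176, 186]
  SqiI TGTAGCGG/8: at [39, 84, 159] ⇒ [47, 92, 167]

Pooled cuts: [5, 10, 15, 24, 33, 37, 47, 52, 65, 69, 75, 80, 92, 97, 103, 130, 134, 167, 176, 186]

Fragment lengths:
  [0,5): 5 bp
  [5,10): 5 bp
  [10,15): 5 bp
  [15,24): 9 bp
  [24,33): 9 bp
  [33,37): 4 bp
  [37,47): 10 bp
  [47,52): 5 bp
  [52,65): 13 bp
  [65,69): 4 bp
  [69,75): 6 bp
  [75,80): 5 bp
  [80,92): 12 bp
  [92,97): 5 bp
  [97,103): 6 bp
  [103,130): 27 bp
  [130,134): 4 bp
  [134,167): 33 bp
  [167,176): 9 bp
  [176,186): 10 bp
  [186,195): 9 bp

[4,4,4,5,5,5,5,5,5,6,6,9,9,9,9,10,10,12,13,27,33]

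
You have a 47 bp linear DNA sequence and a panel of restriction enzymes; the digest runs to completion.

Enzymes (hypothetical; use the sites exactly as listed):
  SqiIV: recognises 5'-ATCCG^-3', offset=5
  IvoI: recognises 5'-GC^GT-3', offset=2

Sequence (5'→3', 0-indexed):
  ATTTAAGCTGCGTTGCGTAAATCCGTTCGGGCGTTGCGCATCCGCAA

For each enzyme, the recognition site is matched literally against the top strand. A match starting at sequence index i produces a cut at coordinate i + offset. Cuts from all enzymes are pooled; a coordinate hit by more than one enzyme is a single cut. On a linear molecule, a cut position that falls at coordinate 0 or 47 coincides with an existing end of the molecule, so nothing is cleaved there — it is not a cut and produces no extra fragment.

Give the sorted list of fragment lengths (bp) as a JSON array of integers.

Scan for sites:
  SqiIV ATCCG/5: at [20, 39] ⇒ [25, 44]
  IvoI GCGT/2: at [9, 14, 30] ⇒ [11, 16, 32]

All cut coordinates (distinct, sorted): [11, 16, 25, 32, 44]

Fragment lengths:
  [0,11): 11 bp
  [11,16): 5 bp
  [16,25): 9 bp
  [25,32): 7 bp
  [32,44): 12 bp
  [44,47): 3 bp

[3,5,7,9,11,12]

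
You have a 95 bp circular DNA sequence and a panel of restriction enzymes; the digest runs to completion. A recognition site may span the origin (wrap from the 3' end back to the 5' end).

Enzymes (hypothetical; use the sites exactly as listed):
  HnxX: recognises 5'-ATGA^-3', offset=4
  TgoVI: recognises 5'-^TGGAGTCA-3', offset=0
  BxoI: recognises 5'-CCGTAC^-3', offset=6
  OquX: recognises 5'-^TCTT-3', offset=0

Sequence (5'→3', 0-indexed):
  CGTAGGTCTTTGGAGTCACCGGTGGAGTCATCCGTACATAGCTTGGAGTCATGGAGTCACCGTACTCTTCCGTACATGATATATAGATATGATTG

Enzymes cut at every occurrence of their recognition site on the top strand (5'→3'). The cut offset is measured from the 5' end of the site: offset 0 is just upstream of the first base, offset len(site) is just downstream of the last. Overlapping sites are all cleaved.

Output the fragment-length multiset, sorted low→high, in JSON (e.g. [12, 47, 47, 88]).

[4,4,6,8,9,10,12,13,14,15]

Per-enzyme occurrences:
  HnxX (ATGA, off=4): starts [75, 88] → cuts [79, 92]
  TgoVI (TGGAGTCA, off=0): starts [10, 22, 43, 51] → cuts [10, 22, 43, 51]
  BxoI (CCGTAC, off=6): starts [31, 59, 69] → cuts [37, 65, 75]
  OquX (TCTT, off=0): starts [6, 65] → cuts [6, 65]

Pooled cuts: [6, 10, 22, 37, 43, 51, 65, 75, 79, 92]

Fragments:
  6→10: 4 bp
  10→22: 12 bp
  22→37: 15 bp
  37→43: 6 bp
  43→51: 8 bp
  51→65: 14 bp
  65→75: 10 bp
  75→79: 4 bp
  79→92: 13 bp
  92→6 (wrap): 95-92+6 = 9 bp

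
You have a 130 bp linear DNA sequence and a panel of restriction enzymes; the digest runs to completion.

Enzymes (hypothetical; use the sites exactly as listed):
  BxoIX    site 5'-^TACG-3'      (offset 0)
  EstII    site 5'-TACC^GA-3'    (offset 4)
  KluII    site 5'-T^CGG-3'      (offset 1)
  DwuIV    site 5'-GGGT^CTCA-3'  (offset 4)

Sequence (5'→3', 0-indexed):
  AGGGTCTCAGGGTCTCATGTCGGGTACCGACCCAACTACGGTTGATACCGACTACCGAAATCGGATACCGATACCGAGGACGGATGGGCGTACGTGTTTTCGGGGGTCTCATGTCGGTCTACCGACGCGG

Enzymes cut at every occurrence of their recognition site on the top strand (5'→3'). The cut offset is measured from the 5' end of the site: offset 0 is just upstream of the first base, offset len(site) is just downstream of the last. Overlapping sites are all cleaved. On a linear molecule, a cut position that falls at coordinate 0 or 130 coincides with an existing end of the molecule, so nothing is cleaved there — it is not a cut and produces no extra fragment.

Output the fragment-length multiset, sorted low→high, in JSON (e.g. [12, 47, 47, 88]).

[5,5,6,7,7,7,7,7,8,8,8,8,9,10,13,15]

Scan for sites:
  BxoIX (TACG, off=0): starts [36, 90] → cuts [36, 90]
  EstII (TACCGA, off=4): starts [24, 45, 52, 65, 71, 119] → cuts [28, 49, 56, 69, 75, 123]
  KluII (TCGG, off=1): starts [19, 60, 99, 113] → cuts [20, 61, 100, 114]
  DwuIV (GGGTCTCA, off=4): starts [1, 9, 103] → cuts [5, 13, 107]

All cut coordinates (distinct, sorted): [5, 13, 20, 28, 36, 49, 56, 61, 69, 75, 90, 100, 107, 114, 123]

Fragments:
  [0,5): 5 bp
  [5,13): 8 bp
  [13,20): 7 bp
  [20,28): 8 bp
  [28,36): 8 bp
  [36,49): 13 bp
  [49,56): 7 bp
  [56,61): 5 bp
  [61,69): 8 bp
  [69,75): 6 bp
  [75,90): 15 bp
  [90,100): 10 bp
  [100,107): 7 bp
  [107,114): 7 bp
  [114,123): 9 bp
  [123,130): 7 bp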